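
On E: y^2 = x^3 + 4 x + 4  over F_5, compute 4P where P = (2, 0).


k = 4 = 100_2 (binary, LSB first: 001)
Double-and-add from P = (2, 0):
  bit 0 = 0: acc unchanged = O
  bit 1 = 0: acc unchanged = O
  bit 2 = 1: acc = O + O = O

4P = O


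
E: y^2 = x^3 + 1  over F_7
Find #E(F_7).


For each x in F_7, count y with y^2 = x^3 + 0 x + 1 mod 7:
  x = 0: RHS = 1, y in [1, 6]  -> 2 point(s)
  x = 1: RHS = 2, y in [3, 4]  -> 2 point(s)
  x = 2: RHS = 2, y in [3, 4]  -> 2 point(s)
  x = 3: RHS = 0, y in [0]  -> 1 point(s)
  x = 4: RHS = 2, y in [3, 4]  -> 2 point(s)
  x = 5: RHS = 0, y in [0]  -> 1 point(s)
  x = 6: RHS = 0, y in [0]  -> 1 point(s)
Affine points: 11. Add the point at infinity: total = 12.

#E(F_7) = 12


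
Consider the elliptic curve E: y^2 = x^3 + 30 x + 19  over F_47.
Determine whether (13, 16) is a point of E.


Check whether y^2 = x^3 + 30 x + 19 (mod 47) for (x, y) = (13, 16).
LHS: y^2 = 16^2 mod 47 = 21
RHS: x^3 + 30 x + 19 = 13^3 + 30*13 + 19 mod 47 = 21
LHS = RHS

Yes, on the curve


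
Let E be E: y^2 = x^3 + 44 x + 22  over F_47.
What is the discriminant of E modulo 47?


4 a^3 + 27 b^2 = 4*44^3 + 27*22^2 = 340736 + 13068 = 353804
Delta = -16 * (353804) = -5660864
Delta mod 47 = 4

Delta = 4 (mod 47)


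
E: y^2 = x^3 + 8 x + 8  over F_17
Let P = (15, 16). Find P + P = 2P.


Doubling: s = (3 x1^2 + a) / (2 y1)
s = (3*15^2 + 8) / (2*16) mod 17 = 7
x3 = s^2 - 2 x1 mod 17 = 7^2 - 2*15 = 2
y3 = s (x1 - x3) - y1 mod 17 = 7 * (15 - 2) - 16 = 7

2P = (2, 7)


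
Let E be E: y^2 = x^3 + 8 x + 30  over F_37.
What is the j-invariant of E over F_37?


Delta = -16(4 a^3 + 27 b^2) mod 37 = 10
-1728 * (4 a)^3 = -1728 * (4*8)^3 mod 37 = 31
j = 31 * 10^(-1) mod 37 = 29

j = 29 (mod 37)


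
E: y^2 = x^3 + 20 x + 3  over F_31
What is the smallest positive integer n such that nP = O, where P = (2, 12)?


Compute successive multiples of P until we hit O:
  1P = (2, 12)
  2P = (15, 12)
  3P = (14, 19)
  4P = (19, 22)
  5P = (20, 23)
  6P = (11, 29)
  7P = (12, 7)
  8P = (25, 15)
  ... (continuing to 27P)
  27P = O

ord(P) = 27


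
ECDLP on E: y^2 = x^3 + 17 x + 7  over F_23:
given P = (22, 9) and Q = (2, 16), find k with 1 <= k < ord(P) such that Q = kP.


Enumerate multiples of P until we hit Q = (2, 16):
  1P = (22, 9)
  2P = (18, 21)
  3P = (15, 16)
  4P = (10, 2)
  5P = (3, 4)
  6P = (1, 5)
  7P = (4, 1)
  8P = (6, 16)
  9P = (19, 17)
  10P = (7, 20)
  11P = (2, 7)
  12P = (2, 16)
Match found at i = 12.

k = 12


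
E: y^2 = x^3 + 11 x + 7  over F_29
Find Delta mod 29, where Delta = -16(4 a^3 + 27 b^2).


4 a^3 + 27 b^2 = 4*11^3 + 27*7^2 = 5324 + 1323 = 6647
Delta = -16 * (6647) = -106352
Delta mod 29 = 20

Delta = 20 (mod 29)


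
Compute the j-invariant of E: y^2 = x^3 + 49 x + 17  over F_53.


Delta = -16(4 a^3 + 27 b^2) mod 53 = 35
-1728 * (4 a)^3 = -1728 * (4*49)^3 mod 53 = 3
j = 3 * 35^(-1) mod 53 = 44

j = 44 (mod 53)


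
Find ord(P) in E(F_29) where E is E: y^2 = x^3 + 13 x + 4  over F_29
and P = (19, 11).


Compute successive multiples of P until we hit O:
  1P = (19, 11)
  2P = (16, 4)
  3P = (22, 11)
  4P = (17, 18)
  5P = (27, 17)
  6P = (18, 26)
  7P = (14, 1)
  8P = (0, 27)
  ... (continuing to 18P)
  18P = O

ord(P) = 18


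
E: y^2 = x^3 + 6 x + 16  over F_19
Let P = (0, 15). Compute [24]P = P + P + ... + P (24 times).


k = 24 = 11000_2 (binary, LSB first: 00011)
Double-and-add from P = (0, 15):
  bit 0 = 0: acc unchanged = O
  bit 1 = 0: acc unchanged = O
  bit 2 = 0: acc unchanged = O
  bit 3 = 1: acc = O + (11, 11) = (11, 11)
  bit 4 = 1: acc = (11, 11) + (2, 13) = (3, 2)

24P = (3, 2)


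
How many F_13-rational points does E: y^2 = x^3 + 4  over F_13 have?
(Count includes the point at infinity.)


For each x in F_13, count y with y^2 = x^3 + 0 x + 4 mod 13:
  x = 0: RHS = 4, y in [2, 11]  -> 2 point(s)
  x = 2: RHS = 12, y in [5, 8]  -> 2 point(s)
  x = 4: RHS = 3, y in [4, 9]  -> 2 point(s)
  x = 5: RHS = 12, y in [5, 8]  -> 2 point(s)
  x = 6: RHS = 12, y in [5, 8]  -> 2 point(s)
  x = 7: RHS = 9, y in [3, 10]  -> 2 point(s)
  x = 8: RHS = 9, y in [3, 10]  -> 2 point(s)
  x = 10: RHS = 3, y in [4, 9]  -> 2 point(s)
  x = 11: RHS = 9, y in [3, 10]  -> 2 point(s)
  x = 12: RHS = 3, y in [4, 9]  -> 2 point(s)
Affine points: 20. Add the point at infinity: total = 21.

#E(F_13) = 21


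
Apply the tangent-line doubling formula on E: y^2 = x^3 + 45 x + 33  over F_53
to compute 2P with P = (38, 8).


Doubling: s = (3 x1^2 + a) / (2 y1)
s = (3*38^2 + 45) / (2*8) mod 53 = 45
x3 = s^2 - 2 x1 mod 53 = 45^2 - 2*38 = 41
y3 = s (x1 - x3) - y1 mod 53 = 45 * (38 - 41) - 8 = 16

2P = (41, 16)


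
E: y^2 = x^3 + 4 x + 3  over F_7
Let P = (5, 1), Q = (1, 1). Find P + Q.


P != Q, so use the chord formula.
s = (y2 - y1) / (x2 - x1) = (0) / (3) mod 7 = 0
x3 = s^2 - x1 - x2 mod 7 = 0^2 - 5 - 1 = 1
y3 = s (x1 - x3) - y1 mod 7 = 0 * (5 - 1) - 1 = 6

P + Q = (1, 6)


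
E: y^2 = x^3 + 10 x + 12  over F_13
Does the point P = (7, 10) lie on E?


Check whether y^2 = x^3 + 10 x + 12 (mod 13) for (x, y) = (7, 10).
LHS: y^2 = 10^2 mod 13 = 9
RHS: x^3 + 10 x + 12 = 7^3 + 10*7 + 12 mod 13 = 9
LHS = RHS

Yes, on the curve


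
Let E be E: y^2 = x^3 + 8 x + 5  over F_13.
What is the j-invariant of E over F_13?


Delta = -16(4 a^3 + 27 b^2) mod 13 = 8
-1728 * (4 a)^3 = -1728 * (4*8)^3 mod 13 = 8
j = 8 * 8^(-1) mod 13 = 1

j = 1 (mod 13)


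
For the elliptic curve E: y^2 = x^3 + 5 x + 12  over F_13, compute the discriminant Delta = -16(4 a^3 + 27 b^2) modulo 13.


4 a^3 + 27 b^2 = 4*5^3 + 27*12^2 = 500 + 3888 = 4388
Delta = -16 * (4388) = -70208
Delta mod 13 = 5

Delta = 5 (mod 13)


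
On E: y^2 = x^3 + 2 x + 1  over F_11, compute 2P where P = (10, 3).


k = 2 = 10_2 (binary, LSB first: 01)
Double-and-add from P = (10, 3):
  bit 0 = 0: acc unchanged = O
  bit 1 = 1: acc = O + (3, 1) = (3, 1)

2P = (3, 1)


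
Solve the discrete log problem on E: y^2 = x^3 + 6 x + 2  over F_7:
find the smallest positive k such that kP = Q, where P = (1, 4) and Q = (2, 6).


Enumerate multiples of P until we hit Q = (2, 6):
  1P = (1, 4)
  2P = (2, 1)
  3P = (6, 4)
  4P = (0, 3)
  5P = (0, 4)
  6P = (6, 3)
  7P = (2, 6)
Match found at i = 7.

k = 7


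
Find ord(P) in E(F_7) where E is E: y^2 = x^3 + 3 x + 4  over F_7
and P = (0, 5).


Compute successive multiples of P until we hit O:
  1P = (0, 5)
  2P = (1, 1)
  3P = (1, 6)
  4P = (0, 2)
  5P = O

ord(P) = 5


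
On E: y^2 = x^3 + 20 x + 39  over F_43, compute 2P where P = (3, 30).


Doubling: s = (3 x1^2 + a) / (2 y1)
s = (3*3^2 + 20) / (2*30) mod 43 = 23
x3 = s^2 - 2 x1 mod 43 = 23^2 - 2*3 = 7
y3 = s (x1 - x3) - y1 mod 43 = 23 * (3 - 7) - 30 = 7

2P = (7, 7)


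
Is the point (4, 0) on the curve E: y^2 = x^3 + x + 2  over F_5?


Check whether y^2 = x^3 + 1 x + 2 (mod 5) for (x, y) = (4, 0).
LHS: y^2 = 0^2 mod 5 = 0
RHS: x^3 + 1 x + 2 = 4^3 + 1*4 + 2 mod 5 = 0
LHS = RHS

Yes, on the curve


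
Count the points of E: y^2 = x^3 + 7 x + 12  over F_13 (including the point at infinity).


For each x in F_13, count y with y^2 = x^3 + 7 x + 12 mod 13:
  x = 0: RHS = 12, y in [5, 8]  -> 2 point(s)
  x = 4: RHS = 0, y in [0]  -> 1 point(s)
  x = 5: RHS = 3, y in [4, 9]  -> 2 point(s)
  x = 6: RHS = 10, y in [6, 7]  -> 2 point(s)
  x = 7: RHS = 1, y in [1, 12]  -> 2 point(s)
  x = 10: RHS = 3, y in [4, 9]  -> 2 point(s)
  x = 11: RHS = 3, y in [4, 9]  -> 2 point(s)
  x = 12: RHS = 4, y in [2, 11]  -> 2 point(s)
Affine points: 15. Add the point at infinity: total = 16.

#E(F_13) = 16


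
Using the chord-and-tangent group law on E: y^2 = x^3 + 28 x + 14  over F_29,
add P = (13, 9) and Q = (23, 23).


P != Q, so use the chord formula.
s = (y2 - y1) / (x2 - x1) = (14) / (10) mod 29 = 13
x3 = s^2 - x1 - x2 mod 29 = 13^2 - 13 - 23 = 17
y3 = s (x1 - x3) - y1 mod 29 = 13 * (13 - 17) - 9 = 26

P + Q = (17, 26)


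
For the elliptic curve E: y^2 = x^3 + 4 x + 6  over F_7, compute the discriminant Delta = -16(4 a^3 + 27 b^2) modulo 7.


4 a^3 + 27 b^2 = 4*4^3 + 27*6^2 = 256 + 972 = 1228
Delta = -16 * (1228) = -19648
Delta mod 7 = 1

Delta = 1 (mod 7)


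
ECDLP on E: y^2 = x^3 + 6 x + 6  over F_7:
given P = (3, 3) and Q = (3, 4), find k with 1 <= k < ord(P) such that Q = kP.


Enumerate multiples of P until we hit Q = (3, 4):
  1P = (3, 3)
  2P = (5, 0)
  3P = (3, 4)
Match found at i = 3.

k = 3


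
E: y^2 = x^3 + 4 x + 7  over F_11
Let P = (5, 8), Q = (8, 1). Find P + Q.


P != Q, so use the chord formula.
s = (y2 - y1) / (x2 - x1) = (4) / (3) mod 11 = 5
x3 = s^2 - x1 - x2 mod 11 = 5^2 - 5 - 8 = 1
y3 = s (x1 - x3) - y1 mod 11 = 5 * (5 - 1) - 8 = 1

P + Q = (1, 1)


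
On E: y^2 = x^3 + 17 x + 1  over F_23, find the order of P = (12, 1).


Compute successive multiples of P until we hit O:
  1P = (12, 1)
  2P = (12, 22)
  3P = O

ord(P) = 3


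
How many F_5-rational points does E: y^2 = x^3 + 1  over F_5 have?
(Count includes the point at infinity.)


For each x in F_5, count y with y^2 = x^3 + 0 x + 1 mod 5:
  x = 0: RHS = 1, y in [1, 4]  -> 2 point(s)
  x = 2: RHS = 4, y in [2, 3]  -> 2 point(s)
  x = 4: RHS = 0, y in [0]  -> 1 point(s)
Affine points: 5. Add the point at infinity: total = 6.

#E(F_5) = 6


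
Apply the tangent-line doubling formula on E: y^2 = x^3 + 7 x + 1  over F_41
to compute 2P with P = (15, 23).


Doubling: s = (3 x1^2 + a) / (2 y1)
s = (3*15^2 + 7) / (2*23) mod 41 = 38
x3 = s^2 - 2 x1 mod 41 = 38^2 - 2*15 = 20
y3 = s (x1 - x3) - y1 mod 41 = 38 * (15 - 20) - 23 = 33

2P = (20, 33)


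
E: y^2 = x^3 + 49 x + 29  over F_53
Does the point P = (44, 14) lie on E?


Check whether y^2 = x^3 + 49 x + 29 (mod 53) for (x, y) = (44, 14).
LHS: y^2 = 14^2 mod 53 = 37
RHS: x^3 + 49 x + 29 = 44^3 + 49*44 + 29 mod 53 = 25
LHS != RHS

No, not on the curve


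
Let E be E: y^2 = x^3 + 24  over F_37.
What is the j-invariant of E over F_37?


Delta = -16(4 a^3 + 27 b^2) mod 37 = 30
-1728 * (4 a)^3 = -1728 * (4*0)^3 mod 37 = 0
j = 0 * 30^(-1) mod 37 = 0

j = 0 (mod 37)


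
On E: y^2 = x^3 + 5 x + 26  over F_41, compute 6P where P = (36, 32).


k = 6 = 110_2 (binary, LSB first: 011)
Double-and-add from P = (36, 32):
  bit 0 = 0: acc unchanged = O
  bit 1 = 1: acc = O + (9, 12) = (9, 12)
  bit 2 = 1: acc = (9, 12) + (25, 14) = (32, 21)

6P = (32, 21)


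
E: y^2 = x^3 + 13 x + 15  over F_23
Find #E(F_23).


For each x in F_23, count y with y^2 = x^3 + 13 x + 15 mod 23:
  x = 1: RHS = 6, y in [11, 12]  -> 2 point(s)
  x = 2: RHS = 3, y in [7, 16]  -> 2 point(s)
  x = 3: RHS = 12, y in [9, 14]  -> 2 point(s)
  x = 4: RHS = 16, y in [4, 19]  -> 2 point(s)
  x = 7: RHS = 12, y in [9, 14]  -> 2 point(s)
  x = 10: RHS = 18, y in [8, 15]  -> 2 point(s)
  x = 12: RHS = 13, y in [6, 17]  -> 2 point(s)
  x = 13: RHS = 12, y in [9, 14]  -> 2 point(s)
  x = 16: RHS = 18, y in [8, 15]  -> 2 point(s)
  x = 18: RHS = 9, y in [3, 20]  -> 2 point(s)
  x = 20: RHS = 18, y in [8, 15]  -> 2 point(s)
  x = 21: RHS = 4, y in [2, 21]  -> 2 point(s)
  x = 22: RHS = 1, y in [1, 22]  -> 2 point(s)
Affine points: 26. Add the point at infinity: total = 27.

#E(F_23) = 27


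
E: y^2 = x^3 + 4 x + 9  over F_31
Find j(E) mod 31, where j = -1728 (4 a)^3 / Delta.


Delta = -16(4 a^3 + 27 b^2) mod 31 = 3
-1728 * (4 a)^3 = -1728 * (4*4)^3 mod 31 = 1
j = 1 * 3^(-1) mod 31 = 21

j = 21 (mod 31)


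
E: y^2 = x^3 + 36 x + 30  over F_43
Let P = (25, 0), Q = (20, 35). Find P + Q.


P != Q, so use the chord formula.
s = (y2 - y1) / (x2 - x1) = (35) / (38) mod 43 = 36
x3 = s^2 - x1 - x2 mod 43 = 36^2 - 25 - 20 = 4
y3 = s (x1 - x3) - y1 mod 43 = 36 * (25 - 4) - 0 = 25

P + Q = (4, 25)


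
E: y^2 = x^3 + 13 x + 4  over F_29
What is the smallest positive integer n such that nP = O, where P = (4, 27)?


Compute successive multiples of P until we hit O:
  1P = (4, 27)
  2P = (27, 12)
  3P = (26, 5)
  4P = (0, 27)
  5P = (25, 2)
  6P = (22, 11)
  7P = (2, 26)
  8P = (16, 25)
  ... (continuing to 36P)
  36P = O

ord(P) = 36


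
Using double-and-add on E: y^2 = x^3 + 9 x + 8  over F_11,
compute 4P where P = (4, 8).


k = 4 = 100_2 (binary, LSB first: 001)
Double-and-add from P = (4, 8):
  bit 0 = 0: acc unchanged = O
  bit 1 = 0: acc unchanged = O
  bit 2 = 1: acc = O + (9, 9) = (9, 9)

4P = (9, 9)


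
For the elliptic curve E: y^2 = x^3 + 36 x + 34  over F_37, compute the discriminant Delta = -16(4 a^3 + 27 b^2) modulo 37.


4 a^3 + 27 b^2 = 4*36^3 + 27*34^2 = 186624 + 31212 = 217836
Delta = -16 * (217836) = -3485376
Delta mod 37 = 24

Delta = 24 (mod 37)


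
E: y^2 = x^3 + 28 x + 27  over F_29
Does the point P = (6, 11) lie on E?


Check whether y^2 = x^3 + 28 x + 27 (mod 29) for (x, y) = (6, 11).
LHS: y^2 = 11^2 mod 29 = 5
RHS: x^3 + 28 x + 27 = 6^3 + 28*6 + 27 mod 29 = 5
LHS = RHS

Yes, on the curve


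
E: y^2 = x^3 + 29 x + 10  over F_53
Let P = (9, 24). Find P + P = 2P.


Doubling: s = (3 x1^2 + a) / (2 y1)
s = (3*9^2 + 29) / (2*24) mod 53 = 41
x3 = s^2 - 2 x1 mod 53 = 41^2 - 2*9 = 20
y3 = s (x1 - x3) - y1 mod 53 = 41 * (9 - 20) - 24 = 2

2P = (20, 2)


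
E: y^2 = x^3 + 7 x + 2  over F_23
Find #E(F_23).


For each x in F_23, count y with y^2 = x^3 + 7 x + 2 mod 23:
  x = 0: RHS = 2, y in [5, 18]  -> 2 point(s)
  x = 2: RHS = 1, y in [1, 22]  -> 2 point(s)
  x = 3: RHS = 4, y in [2, 21]  -> 2 point(s)
  x = 4: RHS = 2, y in [5, 18]  -> 2 point(s)
  x = 5: RHS = 1, y in [1, 22]  -> 2 point(s)
  x = 7: RHS = 3, y in [7, 16]  -> 2 point(s)
  x = 8: RHS = 18, y in [8, 15]  -> 2 point(s)
  x = 9: RHS = 12, y in [9, 14]  -> 2 point(s)
  x = 13: RHS = 13, y in [6, 17]  -> 2 point(s)
  x = 15: RHS = 9, y in [3, 20]  -> 2 point(s)
  x = 16: RHS = 1, y in [1, 22]  -> 2 point(s)
  x = 18: RHS = 3, y in [7, 16]  -> 2 point(s)
  x = 19: RHS = 2, y in [5, 18]  -> 2 point(s)
  x = 20: RHS = 0, y in [0]  -> 1 point(s)
  x = 21: RHS = 3, y in [7, 16]  -> 2 point(s)
Affine points: 29. Add the point at infinity: total = 30.

#E(F_23) = 30


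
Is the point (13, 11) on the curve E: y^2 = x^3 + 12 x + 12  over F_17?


Check whether y^2 = x^3 + 12 x + 12 (mod 17) for (x, y) = (13, 11).
LHS: y^2 = 11^2 mod 17 = 2
RHS: x^3 + 12 x + 12 = 13^3 + 12*13 + 12 mod 17 = 2
LHS = RHS

Yes, on the curve


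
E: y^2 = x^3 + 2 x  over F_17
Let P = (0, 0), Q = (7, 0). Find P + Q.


P != Q, so use the chord formula.
s = (y2 - y1) / (x2 - x1) = (0) / (7) mod 17 = 0
x3 = s^2 - x1 - x2 mod 17 = 0^2 - 0 - 7 = 10
y3 = s (x1 - x3) - y1 mod 17 = 0 * (0 - 10) - 0 = 0

P + Q = (10, 0)


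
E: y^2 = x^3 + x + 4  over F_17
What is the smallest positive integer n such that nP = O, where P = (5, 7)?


Compute successive multiples of P until we hit O:
  1P = (5, 7)
  2P = (16, 11)
  3P = (4, 15)
  4P = (4, 2)
  5P = (16, 6)
  6P = (5, 10)
  7P = O

ord(P) = 7


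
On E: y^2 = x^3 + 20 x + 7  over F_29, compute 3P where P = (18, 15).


k = 3 = 11_2 (binary, LSB first: 11)
Double-and-add from P = (18, 15):
  bit 0 = 1: acc = O + (18, 15) = (18, 15)
  bit 1 = 1: acc = (18, 15) + (0, 6) = (4, 21)

3P = (4, 21)


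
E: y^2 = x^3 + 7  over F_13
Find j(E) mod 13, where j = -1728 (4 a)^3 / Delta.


Delta = -16(4 a^3 + 27 b^2) mod 13 = 9
-1728 * (4 a)^3 = -1728 * (4*0)^3 mod 13 = 0
j = 0 * 9^(-1) mod 13 = 0

j = 0 (mod 13)


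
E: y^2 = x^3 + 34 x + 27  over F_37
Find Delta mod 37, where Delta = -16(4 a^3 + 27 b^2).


4 a^3 + 27 b^2 = 4*34^3 + 27*27^2 = 157216 + 19683 = 176899
Delta = -16 * (176899) = -2830384
Delta mod 37 = 5

Delta = 5 (mod 37)


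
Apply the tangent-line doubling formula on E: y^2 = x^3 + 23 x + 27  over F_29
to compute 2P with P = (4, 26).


Doubling: s = (3 x1^2 + a) / (2 y1)
s = (3*4^2 + 23) / (2*26) mod 29 = 22
x3 = s^2 - 2 x1 mod 29 = 22^2 - 2*4 = 12
y3 = s (x1 - x3) - y1 mod 29 = 22 * (4 - 12) - 26 = 1

2P = (12, 1)


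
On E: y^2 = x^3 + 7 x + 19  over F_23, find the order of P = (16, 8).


Compute successive multiples of P until we hit O:
  1P = (16, 8)
  2P = (15, 16)
  3P = (10, 13)
  4P = (6, 22)
  5P = (14, 3)
  6P = (5, 8)
  7P = (2, 15)
  8P = (11, 1)
  ... (continuing to 23P)
  23P = O

ord(P) = 23


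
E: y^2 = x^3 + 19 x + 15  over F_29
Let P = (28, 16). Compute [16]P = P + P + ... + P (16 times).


k = 16 = 10000_2 (binary, LSB first: 00001)
Double-and-add from P = (28, 16):
  bit 0 = 0: acc unchanged = O
  bit 1 = 0: acc unchanged = O
  bit 2 = 0: acc unchanged = O
  bit 3 = 0: acc unchanged = O
  bit 4 = 1: acc = O + (13, 20) = (13, 20)

16P = (13, 20)


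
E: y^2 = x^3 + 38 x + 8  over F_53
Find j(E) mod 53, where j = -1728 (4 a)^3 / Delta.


Delta = -16(4 a^3 + 27 b^2) mod 53 = 43
-1728 * (4 a)^3 = -1728 * (4*38)^3 mod 53 = 5
j = 5 * 43^(-1) mod 53 = 26

j = 26 (mod 53)


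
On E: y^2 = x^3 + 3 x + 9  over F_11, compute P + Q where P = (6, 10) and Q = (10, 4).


P != Q, so use the chord formula.
s = (y2 - y1) / (x2 - x1) = (5) / (4) mod 11 = 4
x3 = s^2 - x1 - x2 mod 11 = 4^2 - 6 - 10 = 0
y3 = s (x1 - x3) - y1 mod 11 = 4 * (6 - 0) - 10 = 3

P + Q = (0, 3)


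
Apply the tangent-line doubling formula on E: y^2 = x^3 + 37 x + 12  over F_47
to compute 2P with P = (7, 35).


Doubling: s = (3 x1^2 + a) / (2 y1)
s = (3*7^2 + 37) / (2*35) mod 47 = 8
x3 = s^2 - 2 x1 mod 47 = 8^2 - 2*7 = 3
y3 = s (x1 - x3) - y1 mod 47 = 8 * (7 - 3) - 35 = 44

2P = (3, 44)


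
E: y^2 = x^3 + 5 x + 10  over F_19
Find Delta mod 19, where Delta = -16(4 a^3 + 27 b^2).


4 a^3 + 27 b^2 = 4*5^3 + 27*10^2 = 500 + 2700 = 3200
Delta = -16 * (3200) = -51200
Delta mod 19 = 5

Delta = 5 (mod 19)


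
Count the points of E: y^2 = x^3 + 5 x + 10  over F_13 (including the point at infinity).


For each x in F_13, count y with y^2 = x^3 + 5 x + 10 mod 13:
  x = 0: RHS = 10, y in [6, 7]  -> 2 point(s)
  x = 1: RHS = 3, y in [4, 9]  -> 2 point(s)
  x = 3: RHS = 0, y in [0]  -> 1 point(s)
  x = 4: RHS = 3, y in [4, 9]  -> 2 point(s)
  x = 5: RHS = 4, y in [2, 11]  -> 2 point(s)
  x = 6: RHS = 9, y in [3, 10]  -> 2 point(s)
  x = 8: RHS = 3, y in [4, 9]  -> 2 point(s)
  x = 9: RHS = 4, y in [2, 11]  -> 2 point(s)
  x = 12: RHS = 4, y in [2, 11]  -> 2 point(s)
Affine points: 17. Add the point at infinity: total = 18.

#E(F_13) = 18


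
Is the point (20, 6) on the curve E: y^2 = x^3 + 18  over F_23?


Check whether y^2 = x^3 + 0 x + 18 (mod 23) for (x, y) = (20, 6).
LHS: y^2 = 6^2 mod 23 = 13
RHS: x^3 + 0 x + 18 = 20^3 + 0*20 + 18 mod 23 = 14
LHS != RHS

No, not on the curve


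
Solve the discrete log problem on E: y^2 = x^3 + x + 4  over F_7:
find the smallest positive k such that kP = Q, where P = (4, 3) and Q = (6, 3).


Enumerate multiples of P until we hit Q = (6, 3):
  1P = (4, 3)
  2P = (6, 4)
  3P = (6, 3)
Match found at i = 3.

k = 3


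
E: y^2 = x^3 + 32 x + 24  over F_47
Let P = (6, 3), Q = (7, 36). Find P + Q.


P != Q, so use the chord formula.
s = (y2 - y1) / (x2 - x1) = (33) / (1) mod 47 = 33
x3 = s^2 - x1 - x2 mod 47 = 33^2 - 6 - 7 = 42
y3 = s (x1 - x3) - y1 mod 47 = 33 * (6 - 42) - 3 = 31

P + Q = (42, 31)


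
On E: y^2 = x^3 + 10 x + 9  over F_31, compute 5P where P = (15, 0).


k = 5 = 101_2 (binary, LSB first: 101)
Double-and-add from P = (15, 0):
  bit 0 = 1: acc = O + (15, 0) = (15, 0)
  bit 1 = 0: acc unchanged = (15, 0)
  bit 2 = 1: acc = (15, 0) + O = (15, 0)

5P = (15, 0)


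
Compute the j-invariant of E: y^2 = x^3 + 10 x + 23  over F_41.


Delta = -16(4 a^3 + 27 b^2) mod 41 = 7
-1728 * (4 a)^3 = -1728 * (4*10)^3 mod 41 = 6
j = 6 * 7^(-1) mod 41 = 36

j = 36 (mod 41)


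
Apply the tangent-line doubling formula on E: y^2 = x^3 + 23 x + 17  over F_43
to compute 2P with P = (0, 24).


Doubling: s = (3 x1^2 + a) / (2 y1)
s = (3*0^2 + 23) / (2*24) mod 43 = 39
x3 = s^2 - 2 x1 mod 43 = 39^2 - 2*0 = 16
y3 = s (x1 - x3) - y1 mod 43 = 39 * (0 - 16) - 24 = 40

2P = (16, 40)


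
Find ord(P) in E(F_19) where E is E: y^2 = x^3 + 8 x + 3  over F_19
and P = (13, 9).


Compute successive multiples of P until we hit O:
  1P = (13, 9)
  2P = (16, 16)
  3P = (6, 1)
  4P = (11, 15)
  5P = (4, 2)
  6P = (8, 16)
  7P = (3, 15)
  8P = (14, 3)
  ... (continuing to 24P)
  24P = O

ord(P) = 24


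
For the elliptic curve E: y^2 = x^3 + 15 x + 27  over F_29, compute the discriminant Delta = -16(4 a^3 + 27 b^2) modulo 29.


4 a^3 + 27 b^2 = 4*15^3 + 27*27^2 = 13500 + 19683 = 33183
Delta = -16 * (33183) = -530928
Delta mod 29 = 4

Delta = 4 (mod 29)


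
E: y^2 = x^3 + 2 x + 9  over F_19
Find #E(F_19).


For each x in F_19, count y with y^2 = x^3 + 2 x + 9 mod 19:
  x = 0: RHS = 9, y in [3, 16]  -> 2 point(s)
  x = 3: RHS = 4, y in [2, 17]  -> 2 point(s)
  x = 4: RHS = 5, y in [9, 10]  -> 2 point(s)
  x = 5: RHS = 11, y in [7, 12]  -> 2 point(s)
  x = 6: RHS = 9, y in [3, 16]  -> 2 point(s)
  x = 7: RHS = 5, y in [9, 10]  -> 2 point(s)
  x = 8: RHS = 5, y in [9, 10]  -> 2 point(s)
  x = 13: RHS = 9, y in [3, 16]  -> 2 point(s)
  x = 14: RHS = 7, y in [8, 11]  -> 2 point(s)
  x = 17: RHS = 16, y in [4, 15]  -> 2 point(s)
  x = 18: RHS = 6, y in [5, 14]  -> 2 point(s)
Affine points: 22. Add the point at infinity: total = 23.

#E(F_19) = 23


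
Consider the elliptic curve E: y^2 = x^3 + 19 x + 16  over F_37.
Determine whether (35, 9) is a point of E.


Check whether y^2 = x^3 + 19 x + 16 (mod 37) for (x, y) = (35, 9).
LHS: y^2 = 9^2 mod 37 = 7
RHS: x^3 + 19 x + 16 = 35^3 + 19*35 + 16 mod 37 = 7
LHS = RHS

Yes, on the curve


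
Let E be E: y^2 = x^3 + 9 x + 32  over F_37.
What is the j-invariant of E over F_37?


Delta = -16(4 a^3 + 27 b^2) mod 37 = 5
-1728 * (4 a)^3 = -1728 * (4*9)^3 mod 37 = 26
j = 26 * 5^(-1) mod 37 = 20

j = 20 (mod 37)


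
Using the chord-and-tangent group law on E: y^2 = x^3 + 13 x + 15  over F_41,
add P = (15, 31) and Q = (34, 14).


P != Q, so use the chord formula.
s = (y2 - y1) / (x2 - x1) = (24) / (19) mod 41 = 25
x3 = s^2 - x1 - x2 mod 41 = 25^2 - 15 - 34 = 2
y3 = s (x1 - x3) - y1 mod 41 = 25 * (15 - 2) - 31 = 7

P + Q = (2, 7)


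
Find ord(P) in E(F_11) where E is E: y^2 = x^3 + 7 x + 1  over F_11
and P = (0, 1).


Compute successive multiples of P until we hit O:
  1P = (0, 1)
  2P = (4, 7)
  3P = (1, 3)
  4P = (3, 4)
  5P = (9, 1)
  6P = (2, 10)
  7P = (10, 9)
  8P = (10, 2)
  ... (continuing to 15P)
  15P = O

ord(P) = 15


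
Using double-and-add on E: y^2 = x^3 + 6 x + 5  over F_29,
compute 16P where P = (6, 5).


k = 16 = 10000_2 (binary, LSB first: 00001)
Double-and-add from P = (6, 5):
  bit 0 = 0: acc unchanged = O
  bit 1 = 0: acc unchanged = O
  bit 2 = 0: acc unchanged = O
  bit 3 = 0: acc unchanged = O
  bit 4 = 1: acc = O + (12, 23) = (12, 23)

16P = (12, 23)


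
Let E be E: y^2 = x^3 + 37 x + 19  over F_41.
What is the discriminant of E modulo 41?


4 a^3 + 27 b^2 = 4*37^3 + 27*19^2 = 202612 + 9747 = 212359
Delta = -16 * (212359) = -3397744
Delta mod 41 = 8

Delta = 8 (mod 41)


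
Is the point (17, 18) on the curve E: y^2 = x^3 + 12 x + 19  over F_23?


Check whether y^2 = x^3 + 12 x + 19 (mod 23) for (x, y) = (17, 18).
LHS: y^2 = 18^2 mod 23 = 2
RHS: x^3 + 12 x + 19 = 17^3 + 12*17 + 19 mod 23 = 7
LHS != RHS

No, not on the curve


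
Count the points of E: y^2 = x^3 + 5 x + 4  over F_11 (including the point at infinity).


For each x in F_11, count y with y^2 = x^3 + 5 x + 4 mod 11:
  x = 0: RHS = 4, y in [2, 9]  -> 2 point(s)
  x = 2: RHS = 0, y in [0]  -> 1 point(s)
  x = 4: RHS = 0, y in [0]  -> 1 point(s)
  x = 5: RHS = 0, y in [0]  -> 1 point(s)
  x = 10: RHS = 9, y in [3, 8]  -> 2 point(s)
Affine points: 7. Add the point at infinity: total = 8.

#E(F_11) = 8


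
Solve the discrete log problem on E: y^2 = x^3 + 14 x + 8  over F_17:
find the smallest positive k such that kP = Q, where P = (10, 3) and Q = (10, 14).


Enumerate multiples of P until we hit Q = (10, 14):
  1P = (10, 3)
  2P = (12, 0)
  3P = (10, 14)
Match found at i = 3.

k = 3


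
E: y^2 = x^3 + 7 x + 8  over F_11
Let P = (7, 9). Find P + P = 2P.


Doubling: s = (3 x1^2 + a) / (2 y1)
s = (3*7^2 + 7) / (2*9) mod 11 = 0
x3 = s^2 - 2 x1 mod 11 = 0^2 - 2*7 = 8
y3 = s (x1 - x3) - y1 mod 11 = 0 * (7 - 8) - 9 = 2

2P = (8, 2)


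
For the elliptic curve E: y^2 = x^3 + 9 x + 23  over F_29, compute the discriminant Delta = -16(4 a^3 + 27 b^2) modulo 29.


4 a^3 + 27 b^2 = 4*9^3 + 27*23^2 = 2916 + 14283 = 17199
Delta = -16 * (17199) = -275184
Delta mod 29 = 26

Delta = 26 (mod 29)


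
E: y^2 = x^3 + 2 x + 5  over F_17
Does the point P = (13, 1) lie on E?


Check whether y^2 = x^3 + 2 x + 5 (mod 17) for (x, y) = (13, 1).
LHS: y^2 = 1^2 mod 17 = 1
RHS: x^3 + 2 x + 5 = 13^3 + 2*13 + 5 mod 17 = 1
LHS = RHS

Yes, on the curve


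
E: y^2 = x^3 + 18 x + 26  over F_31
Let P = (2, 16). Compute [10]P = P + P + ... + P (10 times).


k = 10 = 1010_2 (binary, LSB first: 0101)
Double-and-add from P = (2, 16):
  bit 0 = 0: acc unchanged = O
  bit 1 = 1: acc = O + (28, 10) = (28, 10)
  bit 2 = 0: acc unchanged = (28, 10)
  bit 3 = 1: acc = (28, 10) + (9, 7) = (27, 13)

10P = (27, 13)


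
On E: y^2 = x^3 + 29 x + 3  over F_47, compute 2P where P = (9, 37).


Doubling: s = (3 x1^2 + a) / (2 y1)
s = (3*9^2 + 29) / (2*37) mod 47 = 24
x3 = s^2 - 2 x1 mod 47 = 24^2 - 2*9 = 41
y3 = s (x1 - x3) - y1 mod 47 = 24 * (9 - 41) - 37 = 41

2P = (41, 41)


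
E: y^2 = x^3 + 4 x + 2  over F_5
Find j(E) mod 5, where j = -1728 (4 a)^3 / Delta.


Delta = -16(4 a^3 + 27 b^2) mod 5 = 1
-1728 * (4 a)^3 = -1728 * (4*4)^3 mod 5 = 2
j = 2 * 1^(-1) mod 5 = 2

j = 2 (mod 5)


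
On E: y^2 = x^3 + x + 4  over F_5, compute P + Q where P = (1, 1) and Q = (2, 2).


P != Q, so use the chord formula.
s = (y2 - y1) / (x2 - x1) = (1) / (1) mod 5 = 1
x3 = s^2 - x1 - x2 mod 5 = 1^2 - 1 - 2 = 3
y3 = s (x1 - x3) - y1 mod 5 = 1 * (1 - 3) - 1 = 2

P + Q = (3, 2)


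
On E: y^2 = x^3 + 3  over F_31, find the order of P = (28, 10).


Compute successive multiples of P until we hit O:
  1P = (28, 10)
  2P = (11, 30)
  3P = (1, 2)
  4P = (6, 8)
  5P = (7, 6)
  6P = (16, 10)
  7P = (18, 21)
  8P = (20, 6)
  ... (continuing to 43P)
  43P = O

ord(P) = 43


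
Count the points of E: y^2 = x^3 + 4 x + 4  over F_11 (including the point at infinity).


For each x in F_11, count y with y^2 = x^3 + 4 x + 4 mod 11:
  x = 0: RHS = 4, y in [2, 9]  -> 2 point(s)
  x = 1: RHS = 9, y in [3, 8]  -> 2 point(s)
  x = 2: RHS = 9, y in [3, 8]  -> 2 point(s)
  x = 7: RHS = 1, y in [1, 10]  -> 2 point(s)
  x = 8: RHS = 9, y in [3, 8]  -> 2 point(s)
Affine points: 10. Add the point at infinity: total = 11.

#E(F_11) = 11


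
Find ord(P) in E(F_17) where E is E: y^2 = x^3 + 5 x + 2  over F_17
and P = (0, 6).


Compute successive multiples of P until we hit O:
  1P = (0, 6)
  2P = (1, 12)
  3P = (1, 5)
  4P = (0, 11)
  5P = O

ord(P) = 5


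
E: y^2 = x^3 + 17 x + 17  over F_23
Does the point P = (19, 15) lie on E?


Check whether y^2 = x^3 + 17 x + 17 (mod 23) for (x, y) = (19, 15).
LHS: y^2 = 15^2 mod 23 = 18
RHS: x^3 + 17 x + 17 = 19^3 + 17*19 + 17 mod 23 = 0
LHS != RHS

No, not on the curve


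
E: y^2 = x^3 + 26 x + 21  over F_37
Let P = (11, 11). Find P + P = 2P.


Doubling: s = (3 x1^2 + a) / (2 y1)
s = (3*11^2 + 26) / (2*11) mod 37 = 16
x3 = s^2 - 2 x1 mod 37 = 16^2 - 2*11 = 12
y3 = s (x1 - x3) - y1 mod 37 = 16 * (11 - 12) - 11 = 10

2P = (12, 10)


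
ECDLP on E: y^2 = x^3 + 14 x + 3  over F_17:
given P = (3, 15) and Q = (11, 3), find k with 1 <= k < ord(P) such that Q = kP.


Enumerate multiples of P until we hit Q = (11, 3):
  1P = (3, 15)
  2P = (13, 11)
  3P = (10, 15)
  4P = (4, 2)
  5P = (9, 12)
  6P = (1, 1)
  7P = (11, 14)
  8P = (7, 11)
  9P = (8, 7)
  10P = (14, 6)
  11P = (15, 1)
  12P = (15, 16)
  13P = (14, 11)
  14P = (8, 10)
  15P = (7, 6)
  16P = (11, 3)
Match found at i = 16.

k = 16


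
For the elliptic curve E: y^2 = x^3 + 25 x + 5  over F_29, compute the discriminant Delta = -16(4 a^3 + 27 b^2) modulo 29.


4 a^3 + 27 b^2 = 4*25^3 + 27*5^2 = 62500 + 675 = 63175
Delta = -16 * (63175) = -1010800
Delta mod 29 = 24

Delta = 24 (mod 29)


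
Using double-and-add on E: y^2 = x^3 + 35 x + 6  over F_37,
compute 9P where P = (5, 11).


k = 9 = 1001_2 (binary, LSB first: 1001)
Double-and-add from P = (5, 11):
  bit 0 = 1: acc = O + (5, 11) = (5, 11)
  bit 1 = 0: acc unchanged = (5, 11)
  bit 2 = 0: acc unchanged = (5, 11)
  bit 3 = 1: acc = (5, 11) + (27, 5) = (17, 36)

9P = (17, 36)


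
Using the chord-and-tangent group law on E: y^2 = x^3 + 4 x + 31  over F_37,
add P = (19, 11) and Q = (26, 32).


P != Q, so use the chord formula.
s = (y2 - y1) / (x2 - x1) = (21) / (7) mod 37 = 3
x3 = s^2 - x1 - x2 mod 37 = 3^2 - 19 - 26 = 1
y3 = s (x1 - x3) - y1 mod 37 = 3 * (19 - 1) - 11 = 6

P + Q = (1, 6)


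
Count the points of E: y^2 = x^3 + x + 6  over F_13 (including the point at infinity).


For each x in F_13, count y with y^2 = x^3 + 1 x + 6 mod 13:
  x = 2: RHS = 3, y in [4, 9]  -> 2 point(s)
  x = 3: RHS = 10, y in [6, 7]  -> 2 point(s)
  x = 4: RHS = 9, y in [3, 10]  -> 2 point(s)
  x = 9: RHS = 3, y in [4, 9]  -> 2 point(s)
  x = 11: RHS = 9, y in [3, 10]  -> 2 point(s)
  x = 12: RHS = 4, y in [2, 11]  -> 2 point(s)
Affine points: 12. Add the point at infinity: total = 13.

#E(F_13) = 13


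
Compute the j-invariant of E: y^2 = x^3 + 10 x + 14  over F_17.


Delta = -16(4 a^3 + 27 b^2) mod 17 = 10
-1728 * (4 a)^3 = -1728 * (4*10)^3 mod 17 = 4
j = 4 * 10^(-1) mod 17 = 14

j = 14 (mod 17)


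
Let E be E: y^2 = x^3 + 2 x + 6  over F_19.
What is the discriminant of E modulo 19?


4 a^3 + 27 b^2 = 4*2^3 + 27*6^2 = 32 + 972 = 1004
Delta = -16 * (1004) = -16064
Delta mod 19 = 10

Delta = 10 (mod 19)


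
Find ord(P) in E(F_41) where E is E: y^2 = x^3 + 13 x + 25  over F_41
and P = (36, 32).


Compute successive multiples of P until we hit O:
  1P = (36, 32)
  2P = (1, 11)
  3P = (6, 27)
  4P = (7, 7)
  5P = (18, 33)
  6P = (38, 0)
  7P = (18, 8)
  8P = (7, 34)
  ... (continuing to 12P)
  12P = O

ord(P) = 12


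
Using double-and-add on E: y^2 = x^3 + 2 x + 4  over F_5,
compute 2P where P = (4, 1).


k = 2 = 10_2 (binary, LSB first: 01)
Double-and-add from P = (4, 1):
  bit 0 = 0: acc unchanged = O
  bit 1 = 1: acc = O + (2, 4) = (2, 4)

2P = (2, 4)


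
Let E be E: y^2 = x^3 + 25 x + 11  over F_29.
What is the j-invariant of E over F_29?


Delta = -16(4 a^3 + 27 b^2) mod 29 = 22
-1728 * (4 a)^3 = -1728 * (4*25)^3 mod 29 = 3
j = 3 * 22^(-1) mod 29 = 12

j = 12 (mod 29)


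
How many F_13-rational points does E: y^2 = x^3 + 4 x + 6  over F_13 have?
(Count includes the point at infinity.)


For each x in F_13, count y with y^2 = x^3 + 4 x + 6 mod 13:
  x = 2: RHS = 9, y in [3, 10]  -> 2 point(s)
  x = 6: RHS = 12, y in [5, 8]  -> 2 point(s)
  x = 7: RHS = 0, y in [0]  -> 1 point(s)
  x = 8: RHS = 4, y in [2, 11]  -> 2 point(s)
  x = 9: RHS = 4, y in [2, 11]  -> 2 point(s)
  x = 11: RHS = 3, y in [4, 9]  -> 2 point(s)
  x = 12: RHS = 1, y in [1, 12]  -> 2 point(s)
Affine points: 13. Add the point at infinity: total = 14.

#E(F_13) = 14


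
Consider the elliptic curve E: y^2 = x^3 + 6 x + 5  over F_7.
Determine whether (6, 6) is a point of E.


Check whether y^2 = x^3 + 6 x + 5 (mod 7) for (x, y) = (6, 6).
LHS: y^2 = 6^2 mod 7 = 1
RHS: x^3 + 6 x + 5 = 6^3 + 6*6 + 5 mod 7 = 5
LHS != RHS

No, not on the curve


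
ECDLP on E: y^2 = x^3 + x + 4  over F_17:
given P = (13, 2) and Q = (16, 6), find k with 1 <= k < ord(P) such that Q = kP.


Enumerate multiples of P until we hit Q = (16, 6):
  1P = (13, 2)
  2P = (4, 2)
  3P = (0, 15)
  4P = (5, 7)
  5P = (14, 5)
  6P = (16, 6)
Match found at i = 6.

k = 6


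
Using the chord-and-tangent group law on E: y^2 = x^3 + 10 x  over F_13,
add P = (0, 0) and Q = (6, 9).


P != Q, so use the chord formula.
s = (y2 - y1) / (x2 - x1) = (9) / (6) mod 13 = 8
x3 = s^2 - x1 - x2 mod 13 = 8^2 - 0 - 6 = 6
y3 = s (x1 - x3) - y1 mod 13 = 8 * (0 - 6) - 0 = 4

P + Q = (6, 4)


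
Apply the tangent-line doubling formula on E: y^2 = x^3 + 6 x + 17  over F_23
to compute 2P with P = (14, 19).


Doubling: s = (3 x1^2 + a) / (2 y1)
s = (3*14^2 + 6) / (2*19) mod 23 = 12
x3 = s^2 - 2 x1 mod 23 = 12^2 - 2*14 = 1
y3 = s (x1 - x3) - y1 mod 23 = 12 * (14 - 1) - 19 = 22

2P = (1, 22)


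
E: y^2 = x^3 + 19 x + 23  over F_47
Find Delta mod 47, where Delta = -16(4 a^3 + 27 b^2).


4 a^3 + 27 b^2 = 4*19^3 + 27*23^2 = 27436 + 14283 = 41719
Delta = -16 * (41719) = -667504
Delta mod 47 = 37

Delta = 37 (mod 47)


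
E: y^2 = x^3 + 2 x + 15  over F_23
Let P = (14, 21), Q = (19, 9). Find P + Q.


P != Q, so use the chord formula.
s = (y2 - y1) / (x2 - x1) = (11) / (5) mod 23 = 16
x3 = s^2 - x1 - x2 mod 23 = 16^2 - 14 - 19 = 16
y3 = s (x1 - x3) - y1 mod 23 = 16 * (14 - 16) - 21 = 16

P + Q = (16, 16)


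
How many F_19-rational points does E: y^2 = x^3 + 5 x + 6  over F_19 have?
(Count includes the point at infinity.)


For each x in F_19, count y with y^2 = x^3 + 5 x + 6 mod 19:
  x = 0: RHS = 6, y in [5, 14]  -> 2 point(s)
  x = 2: RHS = 5, y in [9, 10]  -> 2 point(s)
  x = 5: RHS = 4, y in [2, 17]  -> 2 point(s)
  x = 6: RHS = 5, y in [9, 10]  -> 2 point(s)
  x = 7: RHS = 4, y in [2, 17]  -> 2 point(s)
  x = 8: RHS = 7, y in [8, 11]  -> 2 point(s)
  x = 9: RHS = 1, y in [1, 18]  -> 2 point(s)
  x = 10: RHS = 11, y in [7, 12]  -> 2 point(s)
  x = 11: RHS = 5, y in [9, 10]  -> 2 point(s)
  x = 13: RHS = 7, y in [8, 11]  -> 2 point(s)
  x = 15: RHS = 17, y in [6, 13]  -> 2 point(s)
  x = 17: RHS = 7, y in [8, 11]  -> 2 point(s)
  x = 18: RHS = 0, y in [0]  -> 1 point(s)
Affine points: 25. Add the point at infinity: total = 26.

#E(F_19) = 26


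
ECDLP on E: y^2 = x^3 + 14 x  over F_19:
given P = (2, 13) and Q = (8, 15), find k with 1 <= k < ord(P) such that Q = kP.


Enumerate multiples of P until we hit Q = (8, 15):
  1P = (2, 13)
  2P = (16, 11)
  3P = (8, 15)
Match found at i = 3.

k = 3


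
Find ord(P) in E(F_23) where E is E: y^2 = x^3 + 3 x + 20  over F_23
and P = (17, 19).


Compute successive multiples of P until we hit O:
  1P = (17, 19)
  2P = (18, 15)
  3P = (4, 21)
  4P = (14, 0)
  5P = (4, 2)
  6P = (18, 8)
  7P = (17, 4)
  8P = O

ord(P) = 8


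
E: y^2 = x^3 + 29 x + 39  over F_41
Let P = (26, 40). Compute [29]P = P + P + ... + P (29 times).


k = 29 = 11101_2 (binary, LSB first: 10111)
Double-and-add from P = (26, 40):
  bit 0 = 1: acc = O + (26, 40) = (26, 40)
  bit 1 = 0: acc unchanged = (26, 40)
  bit 2 = 1: acc = (26, 40) + (2, 33) = (17, 19)
  bit 3 = 1: acc = (17, 19) + (37, 8) = (20, 38)
  bit 4 = 1: acc = (20, 38) + (31, 26) = (0, 11)

29P = (0, 11)


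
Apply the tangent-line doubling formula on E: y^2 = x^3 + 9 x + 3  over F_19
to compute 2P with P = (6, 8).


Doubling: s = (3 x1^2 + a) / (2 y1)
s = (3*6^2 + 9) / (2*8) mod 19 = 18
x3 = s^2 - 2 x1 mod 19 = 18^2 - 2*6 = 8
y3 = s (x1 - x3) - y1 mod 19 = 18 * (6 - 8) - 8 = 13

2P = (8, 13)


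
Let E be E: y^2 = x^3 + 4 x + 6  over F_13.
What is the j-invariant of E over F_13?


Delta = -16(4 a^3 + 27 b^2) mod 13 = 8
-1728 * (4 a)^3 = -1728 * (4*4)^3 mod 13 = 1
j = 1 * 8^(-1) mod 13 = 5

j = 5 (mod 13)


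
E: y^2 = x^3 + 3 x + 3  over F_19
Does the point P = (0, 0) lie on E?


Check whether y^2 = x^3 + 3 x + 3 (mod 19) for (x, y) = (0, 0).
LHS: y^2 = 0^2 mod 19 = 0
RHS: x^3 + 3 x + 3 = 0^3 + 3*0 + 3 mod 19 = 3
LHS != RHS

No, not on the curve


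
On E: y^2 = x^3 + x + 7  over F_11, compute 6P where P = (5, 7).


k = 6 = 110_2 (binary, LSB first: 011)
Double-and-add from P = (5, 7):
  bit 0 = 0: acc unchanged = O
  bit 1 = 1: acc = O + (6, 8) = (6, 8)
  bit 2 = 1: acc = (6, 8) + (3, 9) = (7, 7)

6P = (7, 7)


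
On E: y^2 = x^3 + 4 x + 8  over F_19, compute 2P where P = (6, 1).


Doubling: s = (3 x1^2 + a) / (2 y1)
s = (3*6^2 + 4) / (2*1) mod 19 = 18
x3 = s^2 - 2 x1 mod 19 = 18^2 - 2*6 = 8
y3 = s (x1 - x3) - y1 mod 19 = 18 * (6 - 8) - 1 = 1

2P = (8, 1)


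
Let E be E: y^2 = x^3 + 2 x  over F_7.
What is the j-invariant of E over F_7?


Delta = -16(4 a^3 + 27 b^2) mod 7 = 6
-1728 * (4 a)^3 = -1728 * (4*2)^3 mod 7 = 1
j = 1 * 6^(-1) mod 7 = 6

j = 6 (mod 7)


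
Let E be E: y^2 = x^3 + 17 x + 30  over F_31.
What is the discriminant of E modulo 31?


4 a^3 + 27 b^2 = 4*17^3 + 27*30^2 = 19652 + 24300 = 43952
Delta = -16 * (43952) = -703232
Delta mod 31 = 3

Delta = 3 (mod 31)


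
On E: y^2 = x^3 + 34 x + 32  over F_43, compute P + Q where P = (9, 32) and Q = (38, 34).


P != Q, so use the chord formula.
s = (y2 - y1) / (x2 - x1) = (2) / (29) mod 43 = 6
x3 = s^2 - x1 - x2 mod 43 = 6^2 - 9 - 38 = 32
y3 = s (x1 - x3) - y1 mod 43 = 6 * (9 - 32) - 32 = 2

P + Q = (32, 2)


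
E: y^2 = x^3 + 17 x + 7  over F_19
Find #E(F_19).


For each x in F_19, count y with y^2 = x^3 + 17 x + 7 mod 19:
  x = 0: RHS = 7, y in [8, 11]  -> 2 point(s)
  x = 1: RHS = 6, y in [5, 14]  -> 2 point(s)
  x = 2: RHS = 11, y in [7, 12]  -> 2 point(s)
  x = 3: RHS = 9, y in [3, 16]  -> 2 point(s)
  x = 4: RHS = 6, y in [5, 14]  -> 2 point(s)
  x = 8: RHS = 9, y in [3, 16]  -> 2 point(s)
  x = 11: RHS = 5, y in [9, 10]  -> 2 point(s)
  x = 12: RHS = 1, y in [1, 18]  -> 2 point(s)
  x = 14: RHS = 6, y in [5, 14]  -> 2 point(s)
  x = 16: RHS = 5, y in [9, 10]  -> 2 point(s)
Affine points: 20. Add the point at infinity: total = 21.

#E(F_19) = 21


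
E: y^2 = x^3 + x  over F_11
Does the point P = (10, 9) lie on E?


Check whether y^2 = x^3 + 1 x + 0 (mod 11) for (x, y) = (10, 9).
LHS: y^2 = 9^2 mod 11 = 4
RHS: x^3 + 1 x + 0 = 10^3 + 1*10 + 0 mod 11 = 9
LHS != RHS

No, not on the curve


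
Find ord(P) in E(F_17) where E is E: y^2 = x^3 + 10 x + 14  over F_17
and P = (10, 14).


Compute successive multiples of P until we hit O:
  1P = (10, 14)
  2P = (5, 11)
  3P = (1, 5)
  4P = (7, 6)
  5P = (9, 0)
  6P = (7, 11)
  7P = (1, 12)
  8P = (5, 6)
  ... (continuing to 10P)
  10P = O

ord(P) = 10


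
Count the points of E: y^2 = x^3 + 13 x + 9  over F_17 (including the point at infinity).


For each x in F_17, count y with y^2 = x^3 + 13 x + 9 mod 17:
  x = 0: RHS = 9, y in [3, 14]  -> 2 point(s)
  x = 2: RHS = 9, y in [3, 14]  -> 2 point(s)
  x = 7: RHS = 1, y in [1, 16]  -> 2 point(s)
  x = 8: RHS = 13, y in [8, 9]  -> 2 point(s)
  x = 10: RHS = 0, y in [0]  -> 1 point(s)
  x = 11: RHS = 4, y in [2, 15]  -> 2 point(s)
  x = 15: RHS = 9, y in [3, 14]  -> 2 point(s)
Affine points: 13. Add the point at infinity: total = 14.

#E(F_17) = 14


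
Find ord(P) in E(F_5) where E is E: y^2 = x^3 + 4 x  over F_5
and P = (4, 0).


Compute successive multiples of P until we hit O:
  1P = (4, 0)
  2P = O

ord(P) = 2


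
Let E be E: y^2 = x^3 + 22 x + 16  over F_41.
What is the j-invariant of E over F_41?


Delta = -16(4 a^3 + 27 b^2) mod 41 = 15
-1728 * (4 a)^3 = -1728 * (4*22)^3 mod 41 = 16
j = 16 * 15^(-1) mod 41 = 12

j = 12 (mod 41)


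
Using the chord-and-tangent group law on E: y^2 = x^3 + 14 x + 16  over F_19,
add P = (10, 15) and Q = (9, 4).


P != Q, so use the chord formula.
s = (y2 - y1) / (x2 - x1) = (8) / (18) mod 19 = 11
x3 = s^2 - x1 - x2 mod 19 = 11^2 - 10 - 9 = 7
y3 = s (x1 - x3) - y1 mod 19 = 11 * (10 - 7) - 15 = 18

P + Q = (7, 18)


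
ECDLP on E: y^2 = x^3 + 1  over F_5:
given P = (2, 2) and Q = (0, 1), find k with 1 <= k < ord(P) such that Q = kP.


Enumerate multiples of P until we hit Q = (0, 1):
  1P = (2, 2)
  2P = (0, 4)
  3P = (4, 0)
  4P = (0, 1)
Match found at i = 4.

k = 4


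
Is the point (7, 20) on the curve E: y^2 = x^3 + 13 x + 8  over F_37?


Check whether y^2 = x^3 + 13 x + 8 (mod 37) for (x, y) = (7, 20).
LHS: y^2 = 20^2 mod 37 = 30
RHS: x^3 + 13 x + 8 = 7^3 + 13*7 + 8 mod 37 = 35
LHS != RHS

No, not on the curve


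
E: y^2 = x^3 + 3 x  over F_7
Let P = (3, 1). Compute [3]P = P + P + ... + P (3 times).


k = 3 = 11_2 (binary, LSB first: 11)
Double-and-add from P = (3, 1):
  bit 0 = 1: acc = O + (3, 1) = (3, 1)
  bit 1 = 1: acc = (3, 1) + (2, 0) = (3, 6)

3P = (3, 6)


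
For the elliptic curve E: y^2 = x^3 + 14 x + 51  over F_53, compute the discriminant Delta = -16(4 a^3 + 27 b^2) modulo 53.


4 a^3 + 27 b^2 = 4*14^3 + 27*51^2 = 10976 + 70227 = 81203
Delta = -16 * (81203) = -1299248
Delta mod 53 = 47

Delta = 47 (mod 53)
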